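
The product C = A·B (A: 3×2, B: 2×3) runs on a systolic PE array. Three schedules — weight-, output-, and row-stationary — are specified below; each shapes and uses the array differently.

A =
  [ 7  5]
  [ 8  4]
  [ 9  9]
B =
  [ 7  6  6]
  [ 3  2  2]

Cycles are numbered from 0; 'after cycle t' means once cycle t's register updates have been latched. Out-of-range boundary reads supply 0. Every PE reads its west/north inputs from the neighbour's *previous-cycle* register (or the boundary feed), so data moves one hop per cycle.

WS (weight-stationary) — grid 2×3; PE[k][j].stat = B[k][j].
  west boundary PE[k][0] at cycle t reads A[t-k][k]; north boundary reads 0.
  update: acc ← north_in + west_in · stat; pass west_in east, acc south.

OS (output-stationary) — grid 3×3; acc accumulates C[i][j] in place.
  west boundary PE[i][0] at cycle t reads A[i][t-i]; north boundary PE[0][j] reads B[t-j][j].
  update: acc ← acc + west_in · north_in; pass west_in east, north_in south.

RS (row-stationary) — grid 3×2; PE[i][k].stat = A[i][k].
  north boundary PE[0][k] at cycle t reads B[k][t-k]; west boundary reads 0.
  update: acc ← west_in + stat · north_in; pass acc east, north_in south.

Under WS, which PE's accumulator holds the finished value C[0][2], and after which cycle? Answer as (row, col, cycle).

Under WS, C[0][2] lands at PE[1][2]:
  [0] (1,2) acc=0 (h:0 v:0)
  [1] (1,2) acc=0 (h:0 v:0)
  [2] (1,2) acc=0 (h:0 v:0)
  [3] (1,2) acc=52 (h:5 v:52)

(row, col, cycle) = (1, 2, 3)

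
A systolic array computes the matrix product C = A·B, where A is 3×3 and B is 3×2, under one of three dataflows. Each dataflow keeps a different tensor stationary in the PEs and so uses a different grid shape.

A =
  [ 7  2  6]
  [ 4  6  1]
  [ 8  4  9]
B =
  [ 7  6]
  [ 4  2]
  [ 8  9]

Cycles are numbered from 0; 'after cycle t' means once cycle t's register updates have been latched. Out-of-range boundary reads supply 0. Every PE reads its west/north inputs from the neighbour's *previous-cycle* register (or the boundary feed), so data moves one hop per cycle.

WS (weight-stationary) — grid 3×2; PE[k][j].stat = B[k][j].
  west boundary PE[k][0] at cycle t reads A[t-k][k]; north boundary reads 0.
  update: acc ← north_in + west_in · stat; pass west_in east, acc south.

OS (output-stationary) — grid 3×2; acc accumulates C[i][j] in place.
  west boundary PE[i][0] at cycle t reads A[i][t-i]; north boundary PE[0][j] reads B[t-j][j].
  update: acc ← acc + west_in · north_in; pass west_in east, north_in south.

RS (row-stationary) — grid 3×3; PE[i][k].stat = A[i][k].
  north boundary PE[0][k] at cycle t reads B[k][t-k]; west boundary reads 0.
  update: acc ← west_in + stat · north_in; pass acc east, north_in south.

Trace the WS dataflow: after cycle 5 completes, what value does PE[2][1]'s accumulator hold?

PE[2][1].acc = 137

WS on a 3×2 grid — tracing PE[2][1] and its feeders:
  step 0 · PE1,1: acc=0; fwd→0 fwd↓0
  step 0 · PE2,0: acc=0; fwd→0 fwd↓0
  step 0 · PE2,1: acc=0; fwd→0 fwd↓0
  step 1 · PE1,1: acc=0; fwd→0 fwd↓0
  step 1 · PE2,0: acc=0; fwd→0 fwd↓0
  step 1 · PE2,1: acc=0; fwd→0 fwd↓0
  step 2 · PE1,1: acc=46; fwd→2 fwd↓46
  step 2 · PE2,0: acc=105; fwd→6 fwd↓105
  step 2 · PE2,1: acc=0; fwd→0 fwd↓0
  step 3 · PE1,1: acc=36; fwd→6 fwd↓36
  step 3 · PE2,0: acc=60; fwd→1 fwd↓60
  step 3 · PE2,1: acc=100; fwd→6 fwd↓100
  step 4 · PE1,1: acc=56; fwd→4 fwd↓56
  step 4 · PE2,0: acc=144; fwd→9 fwd↓144
  step 4 · PE2,1: acc=45; fwd→1 fwd↓45
  step 5 · PE1,1: acc=0; fwd→0 fwd↓0
  step 5 · PE2,0: acc=0; fwd→0 fwd↓0
  step 5 · PE2,1: acc=137; fwd→9 fwd↓137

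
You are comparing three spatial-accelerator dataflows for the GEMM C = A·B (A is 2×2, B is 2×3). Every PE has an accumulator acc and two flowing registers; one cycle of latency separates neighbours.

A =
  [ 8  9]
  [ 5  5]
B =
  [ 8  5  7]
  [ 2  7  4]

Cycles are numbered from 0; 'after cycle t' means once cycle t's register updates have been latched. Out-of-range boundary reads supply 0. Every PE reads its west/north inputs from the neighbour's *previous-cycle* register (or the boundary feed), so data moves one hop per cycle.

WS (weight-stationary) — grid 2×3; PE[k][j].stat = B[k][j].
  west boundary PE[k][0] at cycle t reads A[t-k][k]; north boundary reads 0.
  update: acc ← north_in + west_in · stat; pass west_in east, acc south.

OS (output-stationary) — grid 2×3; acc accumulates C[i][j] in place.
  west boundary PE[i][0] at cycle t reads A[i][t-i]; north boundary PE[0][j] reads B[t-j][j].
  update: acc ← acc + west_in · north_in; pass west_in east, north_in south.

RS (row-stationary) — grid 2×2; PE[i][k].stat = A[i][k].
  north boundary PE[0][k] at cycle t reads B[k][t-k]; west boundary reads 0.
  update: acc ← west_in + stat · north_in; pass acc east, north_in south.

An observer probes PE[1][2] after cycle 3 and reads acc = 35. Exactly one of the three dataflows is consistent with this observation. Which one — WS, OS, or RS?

WS [2×3] PE[1][2] across cycles:
  0: (1,2).acc=0  regs=<0,0>
  1: (1,2).acc=0  regs=<0,0>
  2: (1,2).acc=0  regs=<0,0>
  3: (1,2).acc=92  regs=<9,92>
OS [2×3] PE[1][2] across cycles:
  0: (1,2).acc=0  regs=<0,0>
  1: (1,2).acc=0  regs=<0,0>
  2: (1,2).acc=0  regs=<0,0>
  3: (1,2).acc=35  regs=<5,7>
RS: PE[1][2] is outside its 2×2 grid.

dataflow = OS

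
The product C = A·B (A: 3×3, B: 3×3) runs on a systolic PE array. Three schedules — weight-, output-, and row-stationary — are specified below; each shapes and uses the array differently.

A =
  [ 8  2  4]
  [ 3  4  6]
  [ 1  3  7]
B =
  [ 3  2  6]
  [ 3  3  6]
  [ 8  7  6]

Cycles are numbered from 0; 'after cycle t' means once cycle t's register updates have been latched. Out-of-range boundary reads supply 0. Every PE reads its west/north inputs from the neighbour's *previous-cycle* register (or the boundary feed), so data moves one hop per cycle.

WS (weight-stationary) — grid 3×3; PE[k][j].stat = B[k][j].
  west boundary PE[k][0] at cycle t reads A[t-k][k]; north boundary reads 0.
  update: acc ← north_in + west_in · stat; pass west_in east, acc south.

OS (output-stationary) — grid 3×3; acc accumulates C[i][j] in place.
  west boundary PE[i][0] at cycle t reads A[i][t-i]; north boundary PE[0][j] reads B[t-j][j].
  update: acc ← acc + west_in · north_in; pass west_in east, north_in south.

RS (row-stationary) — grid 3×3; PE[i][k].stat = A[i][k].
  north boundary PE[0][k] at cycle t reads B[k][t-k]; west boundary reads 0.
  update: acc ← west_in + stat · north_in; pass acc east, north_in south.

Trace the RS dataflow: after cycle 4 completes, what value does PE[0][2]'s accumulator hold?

RS on a 3×3 grid — tracing PE[0][2] and its feeders:
  @0  [0,1]  acc 0  |  →0  ↓0
  @0  [0,2]  acc 0  |  →0  ↓0
  @1  [0,1]  acc 30  |  →30  ↓3
  @1  [0,2]  acc 0  |  →0  ↓0
  @2  [0,1]  acc 22  |  →22  ↓3
  @2  [0,2]  acc 62  |  →62  ↓8
  @3  [0,1]  acc 60  |  →60  ↓6
  @3  [0,2]  acc 50  |  →50  ↓7
  @4  [0,1]  acc 0  |  →0  ↓0
  @4  [0,2]  acc 84  |  →84  ↓6

PE[0][2].acc = 84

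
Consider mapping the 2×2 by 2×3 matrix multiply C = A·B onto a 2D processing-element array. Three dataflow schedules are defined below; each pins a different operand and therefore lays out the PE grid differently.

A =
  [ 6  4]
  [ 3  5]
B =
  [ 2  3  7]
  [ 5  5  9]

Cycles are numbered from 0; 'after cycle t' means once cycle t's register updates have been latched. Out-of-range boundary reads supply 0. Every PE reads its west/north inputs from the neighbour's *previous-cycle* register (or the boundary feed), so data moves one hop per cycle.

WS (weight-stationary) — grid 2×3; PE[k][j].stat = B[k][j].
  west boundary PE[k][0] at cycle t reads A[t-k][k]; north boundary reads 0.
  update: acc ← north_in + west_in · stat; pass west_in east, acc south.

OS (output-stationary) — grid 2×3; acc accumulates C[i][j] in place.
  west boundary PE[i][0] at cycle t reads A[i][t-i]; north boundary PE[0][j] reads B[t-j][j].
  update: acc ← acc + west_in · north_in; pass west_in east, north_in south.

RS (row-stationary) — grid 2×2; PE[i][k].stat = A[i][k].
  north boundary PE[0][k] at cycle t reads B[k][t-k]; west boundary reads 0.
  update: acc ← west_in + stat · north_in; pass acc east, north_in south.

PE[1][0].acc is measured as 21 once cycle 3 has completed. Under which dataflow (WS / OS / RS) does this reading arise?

WS [2×3] PE[1][0] across cycles:
  t=0 PE[1][0]: acc=0 h=0 v=0
  t=1 PE[1][0]: acc=32 h=4 v=32
  t=2 PE[1][0]: acc=31 h=5 v=31
  t=3 PE[1][0]: acc=0 h=0 v=0
OS [2×3] PE[1][0] across cycles:
  t=0 PE[1][0]: acc=0 h=0 v=0
  t=1 PE[1][0]: acc=6 h=3 v=2
  t=2 PE[1][0]: acc=31 h=5 v=5
  t=3 PE[1][0]: acc=31 h=0 v=0
RS [2×2] PE[1][0] across cycles:
  t=0 PE[1][0]: acc=0 h=0 v=0
  t=1 PE[1][0]: acc=6 h=6 v=2
  t=2 PE[1][0]: acc=9 h=9 v=3
  t=3 PE[1][0]: acc=21 h=21 v=7

dataflow = RS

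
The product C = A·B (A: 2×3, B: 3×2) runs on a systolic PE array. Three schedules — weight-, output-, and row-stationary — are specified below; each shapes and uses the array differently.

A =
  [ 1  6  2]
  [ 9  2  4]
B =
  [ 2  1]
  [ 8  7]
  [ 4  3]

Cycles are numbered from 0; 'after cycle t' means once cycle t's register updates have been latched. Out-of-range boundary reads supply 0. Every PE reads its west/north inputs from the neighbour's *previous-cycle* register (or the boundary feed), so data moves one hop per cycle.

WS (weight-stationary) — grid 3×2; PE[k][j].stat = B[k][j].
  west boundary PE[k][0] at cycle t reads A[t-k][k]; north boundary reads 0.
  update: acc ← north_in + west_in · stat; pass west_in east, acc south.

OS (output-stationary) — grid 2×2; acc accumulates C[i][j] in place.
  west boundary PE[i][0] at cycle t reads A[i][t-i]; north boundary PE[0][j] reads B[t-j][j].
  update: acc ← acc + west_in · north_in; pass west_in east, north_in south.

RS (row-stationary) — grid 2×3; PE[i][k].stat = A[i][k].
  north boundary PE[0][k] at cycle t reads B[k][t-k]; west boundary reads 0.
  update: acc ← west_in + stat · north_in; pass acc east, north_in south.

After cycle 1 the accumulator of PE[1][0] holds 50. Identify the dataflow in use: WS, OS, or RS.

WS [3×2] PE[1][0] across cycles:
  [0] (1,0) acc=0 (h:0 v:0)
  [1] (1,0) acc=50 (h:6 v:50)
OS [2×2] PE[1][0] across cycles:
  [0] (1,0) acc=0 (h:0 v:0)
  [1] (1,0) acc=18 (h:9 v:2)
RS [2×3] PE[1][0] across cycles:
  [0] (1,0) acc=0 (h:0 v:0)
  [1] (1,0) acc=18 (h:18 v:2)

dataflow = WS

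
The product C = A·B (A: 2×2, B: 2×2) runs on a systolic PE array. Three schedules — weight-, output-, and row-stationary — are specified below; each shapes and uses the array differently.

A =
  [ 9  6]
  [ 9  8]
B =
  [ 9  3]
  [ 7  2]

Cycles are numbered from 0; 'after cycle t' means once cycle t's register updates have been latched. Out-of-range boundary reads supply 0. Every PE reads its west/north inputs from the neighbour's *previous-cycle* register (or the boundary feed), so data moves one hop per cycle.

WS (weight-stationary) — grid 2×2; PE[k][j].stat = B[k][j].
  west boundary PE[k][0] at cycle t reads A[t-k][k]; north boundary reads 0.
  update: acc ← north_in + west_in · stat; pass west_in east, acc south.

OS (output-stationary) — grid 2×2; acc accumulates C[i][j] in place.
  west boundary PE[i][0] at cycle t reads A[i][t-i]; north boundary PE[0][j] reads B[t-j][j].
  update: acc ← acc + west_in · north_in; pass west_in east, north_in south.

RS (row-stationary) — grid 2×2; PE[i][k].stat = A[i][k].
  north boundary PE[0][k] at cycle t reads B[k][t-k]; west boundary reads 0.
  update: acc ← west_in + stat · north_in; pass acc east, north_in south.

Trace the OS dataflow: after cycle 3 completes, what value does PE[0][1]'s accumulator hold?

Tracing OS — 2×2 array, target PE[0][1]:
  t=0 PE[0][0]: acc=81 h=9 v=9
  t=0 PE[0][1]: acc=0 h=0 v=0
  t=1 PE[0][0]: acc=123 h=6 v=7
  t=1 PE[0][1]: acc=27 h=9 v=3
  t=2 PE[0][0]: acc=123 h=0 v=0
  t=2 PE[0][1]: acc=39 h=6 v=2
  t=3 PE[0][0]: acc=123 h=0 v=0
  t=3 PE[0][1]: acc=39 h=0 v=0

PE[0][1].acc = 39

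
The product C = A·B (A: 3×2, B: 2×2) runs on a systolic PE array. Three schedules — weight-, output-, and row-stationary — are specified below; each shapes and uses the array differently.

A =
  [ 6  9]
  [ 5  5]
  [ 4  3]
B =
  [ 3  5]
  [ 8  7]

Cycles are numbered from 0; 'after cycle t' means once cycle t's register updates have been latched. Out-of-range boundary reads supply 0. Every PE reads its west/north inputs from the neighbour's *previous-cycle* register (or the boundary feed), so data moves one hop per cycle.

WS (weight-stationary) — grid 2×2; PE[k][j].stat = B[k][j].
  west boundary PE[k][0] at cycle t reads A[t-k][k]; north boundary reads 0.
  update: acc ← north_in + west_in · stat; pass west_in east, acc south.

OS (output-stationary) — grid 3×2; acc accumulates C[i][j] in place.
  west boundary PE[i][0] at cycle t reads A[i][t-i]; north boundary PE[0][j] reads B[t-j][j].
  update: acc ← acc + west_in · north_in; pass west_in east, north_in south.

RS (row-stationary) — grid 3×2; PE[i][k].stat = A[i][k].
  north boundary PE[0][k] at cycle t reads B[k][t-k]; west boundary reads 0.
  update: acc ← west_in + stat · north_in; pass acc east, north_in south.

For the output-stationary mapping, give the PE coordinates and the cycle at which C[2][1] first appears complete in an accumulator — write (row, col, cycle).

OS — PE[2][1] is where C[2][1] collects:
  after 0 — PE[2][1] acc=0, pass-E 0, pass-S 0
  after 1 — PE[2][1] acc=0, pass-E 0, pass-S 0
  after 2 — PE[2][1] acc=0, pass-E 0, pass-S 0
  after 3 — PE[2][1] acc=20, pass-E 4, pass-S 5
  after 4 — PE[2][1] acc=41, pass-E 3, pass-S 7

(row, col, cycle) = (2, 1, 4)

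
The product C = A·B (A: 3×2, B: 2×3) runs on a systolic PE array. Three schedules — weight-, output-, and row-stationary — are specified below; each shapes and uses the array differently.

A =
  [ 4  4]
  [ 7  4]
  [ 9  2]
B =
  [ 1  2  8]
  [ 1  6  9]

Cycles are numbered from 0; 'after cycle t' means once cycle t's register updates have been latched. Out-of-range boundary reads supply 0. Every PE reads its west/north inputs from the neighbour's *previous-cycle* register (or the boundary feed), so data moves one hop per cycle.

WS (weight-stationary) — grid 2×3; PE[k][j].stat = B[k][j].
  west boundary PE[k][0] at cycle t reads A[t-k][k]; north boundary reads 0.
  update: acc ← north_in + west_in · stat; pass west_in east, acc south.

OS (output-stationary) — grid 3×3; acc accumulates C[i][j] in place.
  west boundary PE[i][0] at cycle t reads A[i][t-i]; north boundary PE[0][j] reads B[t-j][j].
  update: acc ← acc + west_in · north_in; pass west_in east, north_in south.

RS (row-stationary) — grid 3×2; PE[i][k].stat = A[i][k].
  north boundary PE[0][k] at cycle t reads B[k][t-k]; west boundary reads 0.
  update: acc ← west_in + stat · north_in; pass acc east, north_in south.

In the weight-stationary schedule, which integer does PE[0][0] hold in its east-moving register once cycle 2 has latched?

Tracing WS — 2×3 array, target PE[0][0]:
  t=0 PE[0][0]: acc=4 h=4 v=4
  t=1 PE[0][0]: acc=7 h=7 v=7
  t=2 PE[0][0]: acc=9 h=9 v=9

register = 9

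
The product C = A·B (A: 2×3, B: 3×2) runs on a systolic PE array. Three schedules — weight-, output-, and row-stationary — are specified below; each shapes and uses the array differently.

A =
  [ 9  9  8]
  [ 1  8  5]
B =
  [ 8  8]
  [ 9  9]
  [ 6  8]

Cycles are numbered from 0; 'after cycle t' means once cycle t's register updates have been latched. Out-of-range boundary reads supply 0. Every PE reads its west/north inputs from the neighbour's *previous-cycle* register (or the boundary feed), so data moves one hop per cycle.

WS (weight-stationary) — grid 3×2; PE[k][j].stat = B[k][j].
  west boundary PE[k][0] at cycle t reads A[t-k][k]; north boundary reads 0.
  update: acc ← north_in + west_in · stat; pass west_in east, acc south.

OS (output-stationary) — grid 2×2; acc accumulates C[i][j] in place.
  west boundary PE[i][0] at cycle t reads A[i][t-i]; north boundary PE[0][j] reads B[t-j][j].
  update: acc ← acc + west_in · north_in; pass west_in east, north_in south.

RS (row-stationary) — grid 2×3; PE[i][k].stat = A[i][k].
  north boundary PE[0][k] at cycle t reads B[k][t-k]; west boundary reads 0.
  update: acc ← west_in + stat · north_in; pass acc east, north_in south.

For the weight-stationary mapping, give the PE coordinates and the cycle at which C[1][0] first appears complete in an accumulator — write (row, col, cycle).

(row, col, cycle) = (2, 0, 3)

WS — PE[2][0] is where C[1][0] collects:
  @0  [2,0]  acc 0  |  →0  ↓0
  @1  [2,0]  acc 0  |  →0  ↓0
  @2  [2,0]  acc 201  |  →8  ↓201
  @3  [2,0]  acc 110  |  →5  ↓110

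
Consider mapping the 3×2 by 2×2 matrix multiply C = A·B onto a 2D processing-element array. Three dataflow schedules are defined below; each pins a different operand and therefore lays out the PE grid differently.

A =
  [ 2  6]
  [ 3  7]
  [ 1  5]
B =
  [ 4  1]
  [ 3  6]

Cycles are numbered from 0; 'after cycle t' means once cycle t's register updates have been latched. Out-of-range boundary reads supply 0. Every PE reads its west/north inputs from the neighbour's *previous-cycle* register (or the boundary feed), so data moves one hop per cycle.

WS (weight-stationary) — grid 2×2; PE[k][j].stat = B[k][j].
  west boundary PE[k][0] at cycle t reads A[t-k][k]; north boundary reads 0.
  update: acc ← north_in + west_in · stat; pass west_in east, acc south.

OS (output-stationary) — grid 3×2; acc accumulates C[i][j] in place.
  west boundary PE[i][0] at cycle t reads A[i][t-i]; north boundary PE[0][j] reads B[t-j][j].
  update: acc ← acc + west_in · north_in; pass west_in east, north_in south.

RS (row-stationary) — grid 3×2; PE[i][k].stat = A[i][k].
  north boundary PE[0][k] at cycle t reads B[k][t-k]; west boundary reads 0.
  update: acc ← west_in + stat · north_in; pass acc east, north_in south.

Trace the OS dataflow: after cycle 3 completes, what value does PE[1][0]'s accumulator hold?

PE[1][0].acc = 33

OS on a 3×2 grid — tracing PE[1][0] and its feeders:
  [0] (0,0) acc=8 (h:2 v:4)
  [0] (1,0) acc=0 (h:0 v:0)
  [1] (0,0) acc=26 (h:6 v:3)
  [1] (1,0) acc=12 (h:3 v:4)
  [2] (0,0) acc=26 (h:0 v:0)
  [2] (1,0) acc=33 (h:7 v:3)
  [3] (0,0) acc=26 (h:0 v:0)
  [3] (1,0) acc=33 (h:0 v:0)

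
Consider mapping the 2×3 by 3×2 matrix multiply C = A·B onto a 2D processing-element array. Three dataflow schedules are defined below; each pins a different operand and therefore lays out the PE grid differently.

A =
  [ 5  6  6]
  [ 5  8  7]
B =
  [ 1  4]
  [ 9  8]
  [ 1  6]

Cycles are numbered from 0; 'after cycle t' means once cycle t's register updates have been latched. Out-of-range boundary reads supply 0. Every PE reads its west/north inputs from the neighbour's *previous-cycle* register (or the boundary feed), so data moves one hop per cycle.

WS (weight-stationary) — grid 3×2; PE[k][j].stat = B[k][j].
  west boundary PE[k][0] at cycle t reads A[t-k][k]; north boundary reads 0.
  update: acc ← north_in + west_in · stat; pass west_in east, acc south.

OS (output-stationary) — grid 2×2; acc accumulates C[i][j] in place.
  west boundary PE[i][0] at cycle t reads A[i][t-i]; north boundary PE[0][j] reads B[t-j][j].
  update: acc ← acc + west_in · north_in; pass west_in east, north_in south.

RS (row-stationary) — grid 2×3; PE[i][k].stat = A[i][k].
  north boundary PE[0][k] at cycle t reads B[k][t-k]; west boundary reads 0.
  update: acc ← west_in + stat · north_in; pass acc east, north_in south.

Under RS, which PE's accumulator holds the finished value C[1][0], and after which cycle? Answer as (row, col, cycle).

(row, col, cycle) = (1, 2, 3)

RS — PE[1][2] is where C[1][0] collects:
  t=0 PE[1][2]: acc=0 h=0 v=0
  t=1 PE[1][2]: acc=0 h=0 v=0
  t=2 PE[1][2]: acc=0 h=0 v=0
  t=3 PE[1][2]: acc=84 h=84 v=1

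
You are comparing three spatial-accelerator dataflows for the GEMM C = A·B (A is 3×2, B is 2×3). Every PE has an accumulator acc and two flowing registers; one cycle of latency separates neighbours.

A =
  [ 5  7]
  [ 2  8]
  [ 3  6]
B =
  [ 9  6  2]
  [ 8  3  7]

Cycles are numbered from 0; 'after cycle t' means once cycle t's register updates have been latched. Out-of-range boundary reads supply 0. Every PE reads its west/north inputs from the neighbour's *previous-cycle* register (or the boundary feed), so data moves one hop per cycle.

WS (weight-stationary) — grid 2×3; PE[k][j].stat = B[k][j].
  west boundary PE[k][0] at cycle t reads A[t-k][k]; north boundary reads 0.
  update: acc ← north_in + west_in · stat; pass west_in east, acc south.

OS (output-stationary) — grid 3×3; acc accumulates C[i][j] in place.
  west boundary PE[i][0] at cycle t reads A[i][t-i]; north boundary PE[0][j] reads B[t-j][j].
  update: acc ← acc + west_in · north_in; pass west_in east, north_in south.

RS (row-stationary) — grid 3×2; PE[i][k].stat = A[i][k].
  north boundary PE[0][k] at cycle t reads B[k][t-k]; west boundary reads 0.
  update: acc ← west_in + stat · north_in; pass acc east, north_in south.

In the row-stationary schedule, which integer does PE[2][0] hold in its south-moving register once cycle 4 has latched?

Tracing RS — 3×2 array, target PE[2][0]:
  after 0 — PE[1][0] acc=0, pass-E 0, pass-S 0
  after 0 — PE[2][0] acc=0, pass-E 0, pass-S 0
  after 1 — PE[1][0] acc=18, pass-E 18, pass-S 9
  after 1 — PE[2][0] acc=0, pass-E 0, pass-S 0
  after 2 — PE[1][0] acc=12, pass-E 12, pass-S 6
  after 2 — PE[2][0] acc=27, pass-E 27, pass-S 9
  after 3 — PE[1][0] acc=4, pass-E 4, pass-S 2
  after 3 — PE[2][0] acc=18, pass-E 18, pass-S 6
  after 4 — PE[1][0] acc=0, pass-E 0, pass-S 0
  after 4 — PE[2][0] acc=6, pass-E 6, pass-S 2

register = 2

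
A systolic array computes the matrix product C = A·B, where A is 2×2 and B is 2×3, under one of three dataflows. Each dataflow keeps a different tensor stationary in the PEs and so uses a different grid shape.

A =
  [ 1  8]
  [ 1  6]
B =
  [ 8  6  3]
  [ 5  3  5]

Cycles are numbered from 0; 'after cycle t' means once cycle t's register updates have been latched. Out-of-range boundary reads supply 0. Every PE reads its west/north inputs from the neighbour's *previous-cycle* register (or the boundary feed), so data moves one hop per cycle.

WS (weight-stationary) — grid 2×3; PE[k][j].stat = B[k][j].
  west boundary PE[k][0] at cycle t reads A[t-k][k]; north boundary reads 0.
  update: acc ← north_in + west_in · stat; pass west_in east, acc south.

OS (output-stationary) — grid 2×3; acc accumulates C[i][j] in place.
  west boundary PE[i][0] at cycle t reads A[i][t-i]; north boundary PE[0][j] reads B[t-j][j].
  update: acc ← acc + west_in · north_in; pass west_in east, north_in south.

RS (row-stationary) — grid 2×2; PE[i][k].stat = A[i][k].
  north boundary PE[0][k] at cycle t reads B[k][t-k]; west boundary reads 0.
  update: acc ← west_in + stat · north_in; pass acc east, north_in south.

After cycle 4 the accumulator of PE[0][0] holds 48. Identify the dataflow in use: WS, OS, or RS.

WS [2×3] PE[0][0] across cycles:
  t=0 PE[0][0]: acc=8 h=1 v=8
  t=1 PE[0][0]: acc=8 h=1 v=8
  t=2 PE[0][0]: acc=0 h=0 v=0
  t=3 PE[0][0]: acc=0 h=0 v=0
  t=4 PE[0][0]: acc=0 h=0 v=0
OS [2×3] PE[0][0] across cycles:
  t=0 PE[0][0]: acc=8 h=1 v=8
  t=1 PE[0][0]: acc=48 h=8 v=5
  t=2 PE[0][0]: acc=48 h=0 v=0
  t=3 PE[0][0]: acc=48 h=0 v=0
  t=4 PE[0][0]: acc=48 h=0 v=0
RS [2×2] PE[0][0] across cycles:
  t=0 PE[0][0]: acc=8 h=8 v=8
  t=1 PE[0][0]: acc=6 h=6 v=6
  t=2 PE[0][0]: acc=3 h=3 v=3
  t=3 PE[0][0]: acc=0 h=0 v=0
  t=4 PE[0][0]: acc=0 h=0 v=0

dataflow = OS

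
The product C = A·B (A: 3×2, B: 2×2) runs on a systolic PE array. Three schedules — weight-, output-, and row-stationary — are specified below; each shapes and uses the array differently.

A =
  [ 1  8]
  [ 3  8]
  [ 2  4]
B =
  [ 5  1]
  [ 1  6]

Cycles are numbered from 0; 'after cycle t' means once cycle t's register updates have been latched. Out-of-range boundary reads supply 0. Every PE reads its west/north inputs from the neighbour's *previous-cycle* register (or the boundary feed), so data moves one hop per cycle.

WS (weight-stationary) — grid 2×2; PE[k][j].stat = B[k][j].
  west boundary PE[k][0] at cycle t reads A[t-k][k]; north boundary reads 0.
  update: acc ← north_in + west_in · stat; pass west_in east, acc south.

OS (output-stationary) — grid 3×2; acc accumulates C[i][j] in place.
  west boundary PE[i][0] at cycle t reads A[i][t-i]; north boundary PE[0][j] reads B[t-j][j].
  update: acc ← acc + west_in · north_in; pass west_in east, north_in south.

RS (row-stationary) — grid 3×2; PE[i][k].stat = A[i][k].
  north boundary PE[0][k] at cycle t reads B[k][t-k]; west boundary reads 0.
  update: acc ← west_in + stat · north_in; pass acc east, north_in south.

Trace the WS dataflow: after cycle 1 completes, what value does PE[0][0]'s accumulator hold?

PE[0][0].acc = 15

WS 2×2: PE[0][0] cycle-by-cycle (with neighbour feeds):
  t=0 PE[0][0]: acc=5 h=1 v=5
  t=1 PE[0][0]: acc=15 h=3 v=15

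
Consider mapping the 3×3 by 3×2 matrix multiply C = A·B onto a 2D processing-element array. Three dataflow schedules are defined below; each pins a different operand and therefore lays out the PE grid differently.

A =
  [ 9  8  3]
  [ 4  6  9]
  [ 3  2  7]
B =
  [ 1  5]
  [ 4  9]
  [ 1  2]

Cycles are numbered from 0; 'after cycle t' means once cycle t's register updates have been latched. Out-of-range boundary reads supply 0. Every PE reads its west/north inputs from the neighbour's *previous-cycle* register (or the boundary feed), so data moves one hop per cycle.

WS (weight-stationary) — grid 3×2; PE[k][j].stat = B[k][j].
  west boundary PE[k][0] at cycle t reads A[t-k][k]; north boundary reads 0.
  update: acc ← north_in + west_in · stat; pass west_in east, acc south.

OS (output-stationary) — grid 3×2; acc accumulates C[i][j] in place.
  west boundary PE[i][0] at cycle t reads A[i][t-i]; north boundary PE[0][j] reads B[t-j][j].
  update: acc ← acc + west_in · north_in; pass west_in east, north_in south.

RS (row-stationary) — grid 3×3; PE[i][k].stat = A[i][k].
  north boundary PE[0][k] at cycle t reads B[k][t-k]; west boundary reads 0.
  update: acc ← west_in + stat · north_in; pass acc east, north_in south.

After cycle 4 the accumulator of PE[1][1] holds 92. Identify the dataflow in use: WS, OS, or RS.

dataflow = OS

— WS: 3×2; PE[1][1] trace:
  @0  [1,1]  acc 0  |  →0  ↓0
  @1  [1,1]  acc 0  |  →0  ↓0
  @2  [1,1]  acc 117  |  →8  ↓117
  @3  [1,1]  acc 74  |  →6  ↓74
  @4  [1,1]  acc 33  |  →2  ↓33
— OS: 3×2; PE[1][1] trace:
  @0  [1,1]  acc 0  |  →0  ↓0
  @1  [1,1]  acc 0  |  →0  ↓0
  @2  [1,1]  acc 20  |  →4  ↓5
  @3  [1,1]  acc 74  |  →6  ↓9
  @4  [1,1]  acc 92  |  →9  ↓2
— RS: 3×3; PE[1][1] trace:
  @0  [1,1]  acc 0  |  →0  ↓0
  @1  [1,1]  acc 0  |  →0  ↓0
  @2  [1,1]  acc 28  |  →28  ↓4
  @3  [1,1]  acc 74  |  →74  ↓9
  @4  [1,1]  acc 0  |  →0  ↓0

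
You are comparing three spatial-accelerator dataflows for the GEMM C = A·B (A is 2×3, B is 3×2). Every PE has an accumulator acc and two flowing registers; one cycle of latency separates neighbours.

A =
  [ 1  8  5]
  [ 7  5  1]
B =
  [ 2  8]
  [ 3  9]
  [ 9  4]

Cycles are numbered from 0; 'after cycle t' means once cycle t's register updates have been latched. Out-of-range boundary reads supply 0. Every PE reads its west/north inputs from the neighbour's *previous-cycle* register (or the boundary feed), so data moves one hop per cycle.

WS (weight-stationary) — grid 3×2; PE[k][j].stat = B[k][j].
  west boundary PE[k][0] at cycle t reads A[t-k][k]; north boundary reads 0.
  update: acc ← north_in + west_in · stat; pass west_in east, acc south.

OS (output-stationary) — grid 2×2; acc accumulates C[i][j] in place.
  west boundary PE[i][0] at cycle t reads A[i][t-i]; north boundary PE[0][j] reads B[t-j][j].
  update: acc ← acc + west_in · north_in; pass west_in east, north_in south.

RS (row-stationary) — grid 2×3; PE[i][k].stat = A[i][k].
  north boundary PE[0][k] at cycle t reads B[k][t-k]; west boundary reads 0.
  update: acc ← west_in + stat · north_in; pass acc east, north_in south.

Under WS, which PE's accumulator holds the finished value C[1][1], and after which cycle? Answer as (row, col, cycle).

(row, col, cycle) = (2, 1, 4)

WS — PE[2][1] is where C[1][1] collects:
  t=0 PE[2][1]: acc=0 h=0 v=0
  t=1 PE[2][1]: acc=0 h=0 v=0
  t=2 PE[2][1]: acc=0 h=0 v=0
  t=3 PE[2][1]: acc=100 h=5 v=100
  t=4 PE[2][1]: acc=105 h=1 v=105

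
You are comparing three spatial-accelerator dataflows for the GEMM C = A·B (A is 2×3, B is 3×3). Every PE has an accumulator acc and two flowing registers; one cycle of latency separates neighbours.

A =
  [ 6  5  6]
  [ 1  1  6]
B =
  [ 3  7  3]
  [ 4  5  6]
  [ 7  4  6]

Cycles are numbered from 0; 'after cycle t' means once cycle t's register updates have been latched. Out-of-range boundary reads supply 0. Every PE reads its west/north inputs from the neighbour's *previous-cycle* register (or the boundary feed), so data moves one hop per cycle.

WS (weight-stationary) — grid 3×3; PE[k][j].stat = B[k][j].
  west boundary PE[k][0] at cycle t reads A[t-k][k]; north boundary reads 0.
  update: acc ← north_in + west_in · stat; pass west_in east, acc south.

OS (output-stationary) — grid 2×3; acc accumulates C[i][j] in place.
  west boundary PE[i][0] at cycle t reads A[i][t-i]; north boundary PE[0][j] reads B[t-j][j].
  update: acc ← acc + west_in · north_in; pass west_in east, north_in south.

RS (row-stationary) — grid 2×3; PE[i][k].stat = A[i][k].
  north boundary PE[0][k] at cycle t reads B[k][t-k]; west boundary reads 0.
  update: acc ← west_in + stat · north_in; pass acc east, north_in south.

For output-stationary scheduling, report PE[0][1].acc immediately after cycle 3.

OS (2×3). Following PE[0][1] plus its west/north inputs:
  t=0 PE[0][0]: acc=18 h=6 v=3
  t=0 PE[0][1]: acc=0 h=0 v=0
  t=1 PE[0][0]: acc=38 h=5 v=4
  t=1 PE[0][1]: acc=42 h=6 v=7
  t=2 PE[0][0]: acc=80 h=6 v=7
  t=2 PE[0][1]: acc=67 h=5 v=5
  t=3 PE[0][0]: acc=80 h=0 v=0
  t=3 PE[0][1]: acc=91 h=6 v=4

PE[0][1].acc = 91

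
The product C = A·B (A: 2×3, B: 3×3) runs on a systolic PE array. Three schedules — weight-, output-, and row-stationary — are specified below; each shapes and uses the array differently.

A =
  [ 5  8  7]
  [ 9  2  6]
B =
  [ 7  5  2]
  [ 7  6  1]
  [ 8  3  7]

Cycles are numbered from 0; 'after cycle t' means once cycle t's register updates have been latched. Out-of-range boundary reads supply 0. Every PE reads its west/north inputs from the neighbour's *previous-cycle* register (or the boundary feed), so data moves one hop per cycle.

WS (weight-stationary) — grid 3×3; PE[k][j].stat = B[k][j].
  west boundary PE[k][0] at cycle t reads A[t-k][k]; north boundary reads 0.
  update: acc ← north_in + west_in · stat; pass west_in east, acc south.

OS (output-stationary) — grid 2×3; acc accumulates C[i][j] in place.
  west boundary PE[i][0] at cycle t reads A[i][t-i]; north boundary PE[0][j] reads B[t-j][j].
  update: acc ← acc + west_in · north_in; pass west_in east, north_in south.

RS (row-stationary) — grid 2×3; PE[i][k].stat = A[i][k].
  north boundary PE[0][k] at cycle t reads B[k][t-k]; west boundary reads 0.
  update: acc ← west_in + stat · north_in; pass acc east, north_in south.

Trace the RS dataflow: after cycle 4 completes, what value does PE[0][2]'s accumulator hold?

RS on a 2×3 grid — tracing PE[0][2] and its feeders:
  @0  [0,1]  acc 0  |  →0  ↓0
  @0  [0,2]  acc 0  |  →0  ↓0
  @1  [0,1]  acc 91  |  →91  ↓7
  @1  [0,2]  acc 0  |  →0  ↓0
  @2  [0,1]  acc 73  |  →73  ↓6
  @2  [0,2]  acc 147  |  →147  ↓8
  @3  [0,1]  acc 18  |  →18  ↓1
  @3  [0,2]  acc 94  |  →94  ↓3
  @4  [0,1]  acc 0  |  →0  ↓0
  @4  [0,2]  acc 67  |  →67  ↓7

PE[0][2].acc = 67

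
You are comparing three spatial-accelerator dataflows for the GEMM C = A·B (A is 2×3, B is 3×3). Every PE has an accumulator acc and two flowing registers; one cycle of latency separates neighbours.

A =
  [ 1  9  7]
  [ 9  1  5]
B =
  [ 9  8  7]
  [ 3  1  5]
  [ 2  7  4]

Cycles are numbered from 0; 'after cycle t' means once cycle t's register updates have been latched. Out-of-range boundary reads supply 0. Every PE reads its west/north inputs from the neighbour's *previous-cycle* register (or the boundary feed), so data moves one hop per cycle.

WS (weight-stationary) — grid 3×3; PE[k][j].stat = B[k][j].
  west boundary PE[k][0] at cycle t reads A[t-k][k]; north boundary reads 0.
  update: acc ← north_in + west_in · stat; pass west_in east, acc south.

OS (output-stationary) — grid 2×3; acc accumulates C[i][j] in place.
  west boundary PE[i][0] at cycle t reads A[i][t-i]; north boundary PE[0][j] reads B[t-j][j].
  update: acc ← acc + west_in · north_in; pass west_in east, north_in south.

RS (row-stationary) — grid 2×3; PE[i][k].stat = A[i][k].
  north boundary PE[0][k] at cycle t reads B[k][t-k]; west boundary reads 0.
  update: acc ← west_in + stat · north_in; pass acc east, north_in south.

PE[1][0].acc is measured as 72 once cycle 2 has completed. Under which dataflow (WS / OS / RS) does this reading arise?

WS (3×3 grid), PE[1][0]:
  step 0 · PE1,0: acc=0; fwd→0 fwd↓0
  step 1 · PE1,0: acc=36; fwd→9 fwd↓36
  step 2 · PE1,0: acc=84; fwd→1 fwd↓84
OS (2×3 grid), PE[1][0]:
  step 0 · PE1,0: acc=0; fwd→0 fwd↓0
  step 1 · PE1,0: acc=81; fwd→9 fwd↓9
  step 2 · PE1,0: acc=84; fwd→1 fwd↓3
RS (2×3 grid), PE[1][0]:
  step 0 · PE1,0: acc=0; fwd→0 fwd↓0
  step 1 · PE1,0: acc=81; fwd→81 fwd↓9
  step 2 · PE1,0: acc=72; fwd→72 fwd↓8

dataflow = RS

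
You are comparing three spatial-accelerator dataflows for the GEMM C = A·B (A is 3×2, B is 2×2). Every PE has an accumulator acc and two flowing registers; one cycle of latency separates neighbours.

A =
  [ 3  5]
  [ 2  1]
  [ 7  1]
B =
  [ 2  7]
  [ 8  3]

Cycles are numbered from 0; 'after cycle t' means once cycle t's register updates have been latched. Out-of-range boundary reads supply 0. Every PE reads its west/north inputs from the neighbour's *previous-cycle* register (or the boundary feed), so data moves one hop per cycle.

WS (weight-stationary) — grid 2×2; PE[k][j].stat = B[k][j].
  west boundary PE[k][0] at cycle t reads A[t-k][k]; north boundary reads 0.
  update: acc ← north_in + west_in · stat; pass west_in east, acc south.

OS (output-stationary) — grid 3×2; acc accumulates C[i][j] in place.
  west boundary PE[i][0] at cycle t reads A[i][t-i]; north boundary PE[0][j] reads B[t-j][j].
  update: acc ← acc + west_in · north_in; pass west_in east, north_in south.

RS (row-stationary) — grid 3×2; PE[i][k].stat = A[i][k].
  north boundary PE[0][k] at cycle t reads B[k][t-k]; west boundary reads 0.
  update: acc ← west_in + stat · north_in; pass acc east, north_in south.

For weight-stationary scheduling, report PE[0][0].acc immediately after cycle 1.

PE[0][0].acc = 4

Tracing WS — 2×2 array, target PE[0][0]:
  [0] (0,0) acc=6 (h:3 v:6)
  [1] (0,0) acc=4 (h:2 v:4)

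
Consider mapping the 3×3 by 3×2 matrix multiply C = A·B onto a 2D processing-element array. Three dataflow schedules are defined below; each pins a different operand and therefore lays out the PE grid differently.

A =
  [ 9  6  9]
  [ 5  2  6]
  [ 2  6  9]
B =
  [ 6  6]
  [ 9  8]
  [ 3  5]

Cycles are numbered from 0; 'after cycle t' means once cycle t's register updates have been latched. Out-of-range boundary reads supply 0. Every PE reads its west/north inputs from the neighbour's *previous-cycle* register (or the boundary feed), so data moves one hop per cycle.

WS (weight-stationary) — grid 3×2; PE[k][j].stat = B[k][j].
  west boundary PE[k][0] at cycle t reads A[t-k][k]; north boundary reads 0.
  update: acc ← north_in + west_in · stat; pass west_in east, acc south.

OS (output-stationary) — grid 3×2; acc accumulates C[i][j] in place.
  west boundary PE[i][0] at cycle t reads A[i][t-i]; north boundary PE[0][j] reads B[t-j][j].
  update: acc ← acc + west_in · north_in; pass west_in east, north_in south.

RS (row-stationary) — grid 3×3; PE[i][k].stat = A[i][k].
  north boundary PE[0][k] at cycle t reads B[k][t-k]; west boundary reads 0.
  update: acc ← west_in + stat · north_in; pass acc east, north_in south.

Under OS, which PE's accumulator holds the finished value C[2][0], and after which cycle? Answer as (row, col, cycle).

OS: C[2][0] accumulates in PE[2][0]:
  step 0 · PE2,0: acc=0; fwd→0 fwd↓0
  step 1 · PE2,0: acc=0; fwd→0 fwd↓0
  step 2 · PE2,0: acc=12; fwd→2 fwd↓6
  step 3 · PE2,0: acc=66; fwd→6 fwd↓9
  step 4 · PE2,0: acc=93; fwd→9 fwd↓3

(row, col, cycle) = (2, 0, 4)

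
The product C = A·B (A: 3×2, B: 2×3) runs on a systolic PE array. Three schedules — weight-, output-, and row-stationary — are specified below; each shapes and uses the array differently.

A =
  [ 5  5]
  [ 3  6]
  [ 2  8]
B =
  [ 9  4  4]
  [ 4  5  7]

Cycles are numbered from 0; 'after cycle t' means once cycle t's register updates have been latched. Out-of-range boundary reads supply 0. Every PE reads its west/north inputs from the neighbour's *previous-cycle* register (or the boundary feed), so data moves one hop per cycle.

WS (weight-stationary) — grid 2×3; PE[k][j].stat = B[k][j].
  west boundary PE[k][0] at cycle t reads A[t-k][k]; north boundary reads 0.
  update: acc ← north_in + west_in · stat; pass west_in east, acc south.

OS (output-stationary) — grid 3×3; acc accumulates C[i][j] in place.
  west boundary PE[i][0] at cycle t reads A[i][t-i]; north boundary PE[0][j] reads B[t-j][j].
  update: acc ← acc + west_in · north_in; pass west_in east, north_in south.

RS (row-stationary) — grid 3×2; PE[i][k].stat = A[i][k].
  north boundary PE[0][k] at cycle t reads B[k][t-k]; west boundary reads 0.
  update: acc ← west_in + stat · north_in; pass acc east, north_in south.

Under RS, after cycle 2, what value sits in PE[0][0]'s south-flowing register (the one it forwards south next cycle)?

register = 4

RS (3×2). Following PE[0][0] plus its west/north inputs:
  cycle 0: PE[0][0] → acc 45, east 45, south 9
  cycle 1: PE[0][0] → acc 20, east 20, south 4
  cycle 2: PE[0][0] → acc 20, east 20, south 4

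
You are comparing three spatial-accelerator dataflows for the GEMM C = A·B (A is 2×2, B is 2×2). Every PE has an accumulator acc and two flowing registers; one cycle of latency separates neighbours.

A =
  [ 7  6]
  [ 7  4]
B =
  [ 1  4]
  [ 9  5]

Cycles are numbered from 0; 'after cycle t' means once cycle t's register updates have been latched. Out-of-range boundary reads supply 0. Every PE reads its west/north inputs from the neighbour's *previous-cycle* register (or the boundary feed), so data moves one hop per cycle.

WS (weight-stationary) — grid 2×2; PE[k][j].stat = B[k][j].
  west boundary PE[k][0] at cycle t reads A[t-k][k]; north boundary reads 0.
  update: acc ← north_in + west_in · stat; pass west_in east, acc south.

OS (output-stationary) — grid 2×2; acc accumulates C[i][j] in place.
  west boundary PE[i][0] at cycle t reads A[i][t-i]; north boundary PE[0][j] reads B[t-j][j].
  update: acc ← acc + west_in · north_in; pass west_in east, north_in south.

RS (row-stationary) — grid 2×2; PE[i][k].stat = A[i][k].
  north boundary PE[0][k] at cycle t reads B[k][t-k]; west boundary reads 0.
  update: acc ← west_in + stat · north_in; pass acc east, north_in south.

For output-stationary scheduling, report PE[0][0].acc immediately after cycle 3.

OS on a 2×2 grid — tracing PE[0][0] and its feeders:
  cycle 0: PE[0][0] → acc 7, east 7, south 1
  cycle 1: PE[0][0] → acc 61, east 6, south 9
  cycle 2: PE[0][0] → acc 61, east 0, south 0
  cycle 3: PE[0][0] → acc 61, east 0, south 0

PE[0][0].acc = 61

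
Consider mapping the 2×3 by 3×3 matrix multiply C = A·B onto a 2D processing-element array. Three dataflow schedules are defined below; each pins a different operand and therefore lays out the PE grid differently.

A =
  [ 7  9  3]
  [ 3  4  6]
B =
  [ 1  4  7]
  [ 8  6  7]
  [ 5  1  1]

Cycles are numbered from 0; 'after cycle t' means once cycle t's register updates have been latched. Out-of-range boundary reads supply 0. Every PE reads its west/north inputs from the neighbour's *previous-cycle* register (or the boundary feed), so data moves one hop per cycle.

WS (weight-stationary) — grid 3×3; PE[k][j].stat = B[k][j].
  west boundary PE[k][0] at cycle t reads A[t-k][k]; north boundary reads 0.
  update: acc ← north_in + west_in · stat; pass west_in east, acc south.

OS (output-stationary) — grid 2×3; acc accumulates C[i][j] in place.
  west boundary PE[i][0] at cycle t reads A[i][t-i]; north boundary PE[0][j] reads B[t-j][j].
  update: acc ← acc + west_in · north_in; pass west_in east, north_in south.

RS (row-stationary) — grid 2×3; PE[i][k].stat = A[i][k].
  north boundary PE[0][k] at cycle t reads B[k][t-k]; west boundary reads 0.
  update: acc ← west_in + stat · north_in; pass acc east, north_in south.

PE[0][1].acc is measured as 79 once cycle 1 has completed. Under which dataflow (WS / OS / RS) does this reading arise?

dataflow = RS

WS [3×3] PE[0][1] across cycles:
  after 0 — PE[0][1] acc=0, pass-E 0, pass-S 0
  after 1 — PE[0][1] acc=28, pass-E 7, pass-S 28
OS [2×3] PE[0][1] across cycles:
  after 0 — PE[0][1] acc=0, pass-E 0, pass-S 0
  after 1 — PE[0][1] acc=28, pass-E 7, pass-S 4
RS [2×3] PE[0][1] across cycles:
  after 0 — PE[0][1] acc=0, pass-E 0, pass-S 0
  after 1 — PE[0][1] acc=79, pass-E 79, pass-S 8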